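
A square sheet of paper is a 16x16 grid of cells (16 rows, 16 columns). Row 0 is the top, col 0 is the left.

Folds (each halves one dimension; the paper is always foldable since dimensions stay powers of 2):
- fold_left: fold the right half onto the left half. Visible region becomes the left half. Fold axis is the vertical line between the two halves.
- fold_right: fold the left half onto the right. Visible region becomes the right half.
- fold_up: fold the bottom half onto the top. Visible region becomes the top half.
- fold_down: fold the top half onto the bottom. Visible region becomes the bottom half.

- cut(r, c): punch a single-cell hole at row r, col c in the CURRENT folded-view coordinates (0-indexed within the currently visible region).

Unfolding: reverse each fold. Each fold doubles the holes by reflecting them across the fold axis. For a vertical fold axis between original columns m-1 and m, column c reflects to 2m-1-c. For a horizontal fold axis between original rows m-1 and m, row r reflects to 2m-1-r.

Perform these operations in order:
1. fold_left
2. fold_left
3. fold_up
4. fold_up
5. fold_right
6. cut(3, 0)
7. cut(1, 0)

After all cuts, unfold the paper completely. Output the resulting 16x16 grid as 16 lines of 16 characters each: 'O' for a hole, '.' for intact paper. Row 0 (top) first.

Answer: ................
.OO..OO..OO..OO.
................
.OO..OO..OO..OO.
.OO..OO..OO..OO.
................
.OO..OO..OO..OO.
................
................
.OO..OO..OO..OO.
................
.OO..OO..OO..OO.
.OO..OO..OO..OO.
................
.OO..OO..OO..OO.
................

Derivation:
Op 1 fold_left: fold axis v@8; visible region now rows[0,16) x cols[0,8) = 16x8
Op 2 fold_left: fold axis v@4; visible region now rows[0,16) x cols[0,4) = 16x4
Op 3 fold_up: fold axis h@8; visible region now rows[0,8) x cols[0,4) = 8x4
Op 4 fold_up: fold axis h@4; visible region now rows[0,4) x cols[0,4) = 4x4
Op 5 fold_right: fold axis v@2; visible region now rows[0,4) x cols[2,4) = 4x2
Op 6 cut(3, 0): punch at orig (3,2); cuts so far [(3, 2)]; region rows[0,4) x cols[2,4) = 4x2
Op 7 cut(1, 0): punch at orig (1,2); cuts so far [(1, 2), (3, 2)]; region rows[0,4) x cols[2,4) = 4x2
Unfold 1 (reflect across v@2): 4 holes -> [(1, 1), (1, 2), (3, 1), (3, 2)]
Unfold 2 (reflect across h@4): 8 holes -> [(1, 1), (1, 2), (3, 1), (3, 2), (4, 1), (4, 2), (6, 1), (6, 2)]
Unfold 3 (reflect across h@8): 16 holes -> [(1, 1), (1, 2), (3, 1), (3, 2), (4, 1), (4, 2), (6, 1), (6, 2), (9, 1), (9, 2), (11, 1), (11, 2), (12, 1), (12, 2), (14, 1), (14, 2)]
Unfold 4 (reflect across v@4): 32 holes -> [(1, 1), (1, 2), (1, 5), (1, 6), (3, 1), (3, 2), (3, 5), (3, 6), (4, 1), (4, 2), (4, 5), (4, 6), (6, 1), (6, 2), (6, 5), (6, 6), (9, 1), (9, 2), (9, 5), (9, 6), (11, 1), (11, 2), (11, 5), (11, 6), (12, 1), (12, 2), (12, 5), (12, 6), (14, 1), (14, 2), (14, 5), (14, 6)]
Unfold 5 (reflect across v@8): 64 holes -> [(1, 1), (1, 2), (1, 5), (1, 6), (1, 9), (1, 10), (1, 13), (1, 14), (3, 1), (3, 2), (3, 5), (3, 6), (3, 9), (3, 10), (3, 13), (3, 14), (4, 1), (4, 2), (4, 5), (4, 6), (4, 9), (4, 10), (4, 13), (4, 14), (6, 1), (6, 2), (6, 5), (6, 6), (6, 9), (6, 10), (6, 13), (6, 14), (9, 1), (9, 2), (9, 5), (9, 6), (9, 9), (9, 10), (9, 13), (9, 14), (11, 1), (11, 2), (11, 5), (11, 6), (11, 9), (11, 10), (11, 13), (11, 14), (12, 1), (12, 2), (12, 5), (12, 6), (12, 9), (12, 10), (12, 13), (12, 14), (14, 1), (14, 2), (14, 5), (14, 6), (14, 9), (14, 10), (14, 13), (14, 14)]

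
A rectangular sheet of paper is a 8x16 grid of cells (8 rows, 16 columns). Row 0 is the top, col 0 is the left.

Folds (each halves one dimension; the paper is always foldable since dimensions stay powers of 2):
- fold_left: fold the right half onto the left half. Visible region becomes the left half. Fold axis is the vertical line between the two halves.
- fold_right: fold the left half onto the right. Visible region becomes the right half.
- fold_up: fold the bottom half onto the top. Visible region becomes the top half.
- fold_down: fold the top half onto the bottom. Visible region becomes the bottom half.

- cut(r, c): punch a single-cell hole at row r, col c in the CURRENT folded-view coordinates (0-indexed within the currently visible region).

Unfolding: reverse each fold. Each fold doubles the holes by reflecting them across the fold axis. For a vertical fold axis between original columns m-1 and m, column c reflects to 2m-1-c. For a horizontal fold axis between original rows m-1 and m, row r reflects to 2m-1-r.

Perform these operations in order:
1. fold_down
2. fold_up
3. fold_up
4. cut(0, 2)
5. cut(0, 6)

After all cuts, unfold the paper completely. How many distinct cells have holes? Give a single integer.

Answer: 16

Derivation:
Op 1 fold_down: fold axis h@4; visible region now rows[4,8) x cols[0,16) = 4x16
Op 2 fold_up: fold axis h@6; visible region now rows[4,6) x cols[0,16) = 2x16
Op 3 fold_up: fold axis h@5; visible region now rows[4,5) x cols[0,16) = 1x16
Op 4 cut(0, 2): punch at orig (4,2); cuts so far [(4, 2)]; region rows[4,5) x cols[0,16) = 1x16
Op 5 cut(0, 6): punch at orig (4,6); cuts so far [(4, 2), (4, 6)]; region rows[4,5) x cols[0,16) = 1x16
Unfold 1 (reflect across h@5): 4 holes -> [(4, 2), (4, 6), (5, 2), (5, 6)]
Unfold 2 (reflect across h@6): 8 holes -> [(4, 2), (4, 6), (5, 2), (5, 6), (6, 2), (6, 6), (7, 2), (7, 6)]
Unfold 3 (reflect across h@4): 16 holes -> [(0, 2), (0, 6), (1, 2), (1, 6), (2, 2), (2, 6), (3, 2), (3, 6), (4, 2), (4, 6), (5, 2), (5, 6), (6, 2), (6, 6), (7, 2), (7, 6)]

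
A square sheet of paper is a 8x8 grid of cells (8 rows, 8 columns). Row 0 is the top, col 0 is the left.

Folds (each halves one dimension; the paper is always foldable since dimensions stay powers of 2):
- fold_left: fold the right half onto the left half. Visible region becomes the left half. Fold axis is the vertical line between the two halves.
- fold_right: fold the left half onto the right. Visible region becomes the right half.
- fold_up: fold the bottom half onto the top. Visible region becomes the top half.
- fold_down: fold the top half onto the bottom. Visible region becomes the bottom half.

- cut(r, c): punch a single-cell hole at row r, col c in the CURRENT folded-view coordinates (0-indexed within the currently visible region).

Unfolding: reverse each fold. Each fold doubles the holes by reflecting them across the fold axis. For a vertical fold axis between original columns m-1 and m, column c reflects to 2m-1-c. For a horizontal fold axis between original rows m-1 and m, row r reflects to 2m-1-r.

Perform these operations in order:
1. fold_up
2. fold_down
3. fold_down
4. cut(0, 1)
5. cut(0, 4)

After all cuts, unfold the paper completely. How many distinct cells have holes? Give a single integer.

Answer: 16

Derivation:
Op 1 fold_up: fold axis h@4; visible region now rows[0,4) x cols[0,8) = 4x8
Op 2 fold_down: fold axis h@2; visible region now rows[2,4) x cols[0,8) = 2x8
Op 3 fold_down: fold axis h@3; visible region now rows[3,4) x cols[0,8) = 1x8
Op 4 cut(0, 1): punch at orig (3,1); cuts so far [(3, 1)]; region rows[3,4) x cols[0,8) = 1x8
Op 5 cut(0, 4): punch at orig (3,4); cuts so far [(3, 1), (3, 4)]; region rows[3,4) x cols[0,8) = 1x8
Unfold 1 (reflect across h@3): 4 holes -> [(2, 1), (2, 4), (3, 1), (3, 4)]
Unfold 2 (reflect across h@2): 8 holes -> [(0, 1), (0, 4), (1, 1), (1, 4), (2, 1), (2, 4), (3, 1), (3, 4)]
Unfold 3 (reflect across h@4): 16 holes -> [(0, 1), (0, 4), (1, 1), (1, 4), (2, 1), (2, 4), (3, 1), (3, 4), (4, 1), (4, 4), (5, 1), (5, 4), (6, 1), (6, 4), (7, 1), (7, 4)]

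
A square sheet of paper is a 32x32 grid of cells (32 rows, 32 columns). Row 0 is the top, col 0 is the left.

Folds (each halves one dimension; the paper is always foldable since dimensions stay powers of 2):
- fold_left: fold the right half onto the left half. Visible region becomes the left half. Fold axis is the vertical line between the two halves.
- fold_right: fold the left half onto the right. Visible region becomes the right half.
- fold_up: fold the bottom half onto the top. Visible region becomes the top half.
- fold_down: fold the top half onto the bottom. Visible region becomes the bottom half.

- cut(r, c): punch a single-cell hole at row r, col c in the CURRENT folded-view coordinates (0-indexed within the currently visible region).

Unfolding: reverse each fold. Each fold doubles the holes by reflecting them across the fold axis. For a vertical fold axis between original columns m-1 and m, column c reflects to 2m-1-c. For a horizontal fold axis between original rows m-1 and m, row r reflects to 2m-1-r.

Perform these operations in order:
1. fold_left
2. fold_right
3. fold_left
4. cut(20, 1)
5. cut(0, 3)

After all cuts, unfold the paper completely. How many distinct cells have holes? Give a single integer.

Op 1 fold_left: fold axis v@16; visible region now rows[0,32) x cols[0,16) = 32x16
Op 2 fold_right: fold axis v@8; visible region now rows[0,32) x cols[8,16) = 32x8
Op 3 fold_left: fold axis v@12; visible region now rows[0,32) x cols[8,12) = 32x4
Op 4 cut(20, 1): punch at orig (20,9); cuts so far [(20, 9)]; region rows[0,32) x cols[8,12) = 32x4
Op 5 cut(0, 3): punch at orig (0,11); cuts so far [(0, 11), (20, 9)]; region rows[0,32) x cols[8,12) = 32x4
Unfold 1 (reflect across v@12): 4 holes -> [(0, 11), (0, 12), (20, 9), (20, 14)]
Unfold 2 (reflect across v@8): 8 holes -> [(0, 3), (0, 4), (0, 11), (0, 12), (20, 1), (20, 6), (20, 9), (20, 14)]
Unfold 3 (reflect across v@16): 16 holes -> [(0, 3), (0, 4), (0, 11), (0, 12), (0, 19), (0, 20), (0, 27), (0, 28), (20, 1), (20, 6), (20, 9), (20, 14), (20, 17), (20, 22), (20, 25), (20, 30)]

Answer: 16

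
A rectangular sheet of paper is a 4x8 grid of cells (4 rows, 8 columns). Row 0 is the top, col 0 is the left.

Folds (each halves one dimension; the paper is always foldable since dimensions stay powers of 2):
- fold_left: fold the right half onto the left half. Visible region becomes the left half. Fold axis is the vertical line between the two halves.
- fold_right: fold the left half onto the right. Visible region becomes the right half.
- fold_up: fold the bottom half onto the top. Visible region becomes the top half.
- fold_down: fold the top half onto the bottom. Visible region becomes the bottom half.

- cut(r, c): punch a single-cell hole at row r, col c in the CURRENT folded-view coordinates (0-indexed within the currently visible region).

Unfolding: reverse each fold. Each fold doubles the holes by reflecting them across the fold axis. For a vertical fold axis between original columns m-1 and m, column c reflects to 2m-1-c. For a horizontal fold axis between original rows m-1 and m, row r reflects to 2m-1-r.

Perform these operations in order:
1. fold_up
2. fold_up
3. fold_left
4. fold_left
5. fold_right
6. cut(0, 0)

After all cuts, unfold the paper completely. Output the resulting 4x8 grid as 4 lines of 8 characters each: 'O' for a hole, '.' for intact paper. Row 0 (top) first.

Op 1 fold_up: fold axis h@2; visible region now rows[0,2) x cols[0,8) = 2x8
Op 2 fold_up: fold axis h@1; visible region now rows[0,1) x cols[0,8) = 1x8
Op 3 fold_left: fold axis v@4; visible region now rows[0,1) x cols[0,4) = 1x4
Op 4 fold_left: fold axis v@2; visible region now rows[0,1) x cols[0,2) = 1x2
Op 5 fold_right: fold axis v@1; visible region now rows[0,1) x cols[1,2) = 1x1
Op 6 cut(0, 0): punch at orig (0,1); cuts so far [(0, 1)]; region rows[0,1) x cols[1,2) = 1x1
Unfold 1 (reflect across v@1): 2 holes -> [(0, 0), (0, 1)]
Unfold 2 (reflect across v@2): 4 holes -> [(0, 0), (0, 1), (0, 2), (0, 3)]
Unfold 3 (reflect across v@4): 8 holes -> [(0, 0), (0, 1), (0, 2), (0, 3), (0, 4), (0, 5), (0, 6), (0, 7)]
Unfold 4 (reflect across h@1): 16 holes -> [(0, 0), (0, 1), (0, 2), (0, 3), (0, 4), (0, 5), (0, 6), (0, 7), (1, 0), (1, 1), (1, 2), (1, 3), (1, 4), (1, 5), (1, 6), (1, 7)]
Unfold 5 (reflect across h@2): 32 holes -> [(0, 0), (0, 1), (0, 2), (0, 3), (0, 4), (0, 5), (0, 6), (0, 7), (1, 0), (1, 1), (1, 2), (1, 3), (1, 4), (1, 5), (1, 6), (1, 7), (2, 0), (2, 1), (2, 2), (2, 3), (2, 4), (2, 5), (2, 6), (2, 7), (3, 0), (3, 1), (3, 2), (3, 3), (3, 4), (3, 5), (3, 6), (3, 7)]

Answer: OOOOOOOO
OOOOOOOO
OOOOOOOO
OOOOOOOO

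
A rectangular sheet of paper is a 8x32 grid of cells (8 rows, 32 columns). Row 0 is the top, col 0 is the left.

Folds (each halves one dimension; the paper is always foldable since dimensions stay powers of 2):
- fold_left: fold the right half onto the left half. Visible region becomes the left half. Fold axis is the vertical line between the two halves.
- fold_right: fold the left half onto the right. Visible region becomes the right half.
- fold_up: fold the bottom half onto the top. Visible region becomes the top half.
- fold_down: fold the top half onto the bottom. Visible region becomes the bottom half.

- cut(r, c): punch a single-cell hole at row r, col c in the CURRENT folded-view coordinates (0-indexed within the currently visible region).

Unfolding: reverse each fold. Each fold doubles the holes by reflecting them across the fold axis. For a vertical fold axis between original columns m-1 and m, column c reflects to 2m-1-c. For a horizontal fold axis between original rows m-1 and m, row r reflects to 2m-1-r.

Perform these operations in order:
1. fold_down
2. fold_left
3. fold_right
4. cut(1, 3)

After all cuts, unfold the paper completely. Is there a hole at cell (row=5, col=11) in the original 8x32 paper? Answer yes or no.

Op 1 fold_down: fold axis h@4; visible region now rows[4,8) x cols[0,32) = 4x32
Op 2 fold_left: fold axis v@16; visible region now rows[4,8) x cols[0,16) = 4x16
Op 3 fold_right: fold axis v@8; visible region now rows[4,8) x cols[8,16) = 4x8
Op 4 cut(1, 3): punch at orig (5,11); cuts so far [(5, 11)]; region rows[4,8) x cols[8,16) = 4x8
Unfold 1 (reflect across v@8): 2 holes -> [(5, 4), (5, 11)]
Unfold 2 (reflect across v@16): 4 holes -> [(5, 4), (5, 11), (5, 20), (5, 27)]
Unfold 3 (reflect across h@4): 8 holes -> [(2, 4), (2, 11), (2, 20), (2, 27), (5, 4), (5, 11), (5, 20), (5, 27)]
Holes: [(2, 4), (2, 11), (2, 20), (2, 27), (5, 4), (5, 11), (5, 20), (5, 27)]

Answer: yes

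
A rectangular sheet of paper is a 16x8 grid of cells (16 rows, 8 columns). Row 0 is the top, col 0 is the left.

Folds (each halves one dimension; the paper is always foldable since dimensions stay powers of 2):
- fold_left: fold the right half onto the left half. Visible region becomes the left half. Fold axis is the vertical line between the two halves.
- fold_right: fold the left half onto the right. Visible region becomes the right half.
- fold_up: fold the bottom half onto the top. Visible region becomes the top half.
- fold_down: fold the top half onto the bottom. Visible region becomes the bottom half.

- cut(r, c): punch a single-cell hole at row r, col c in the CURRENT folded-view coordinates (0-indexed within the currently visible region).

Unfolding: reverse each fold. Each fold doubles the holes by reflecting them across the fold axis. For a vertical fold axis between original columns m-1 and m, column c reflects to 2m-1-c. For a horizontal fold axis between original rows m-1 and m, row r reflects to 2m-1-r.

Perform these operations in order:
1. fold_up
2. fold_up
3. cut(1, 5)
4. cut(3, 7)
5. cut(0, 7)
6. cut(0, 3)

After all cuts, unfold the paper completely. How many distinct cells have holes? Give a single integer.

Answer: 16

Derivation:
Op 1 fold_up: fold axis h@8; visible region now rows[0,8) x cols[0,8) = 8x8
Op 2 fold_up: fold axis h@4; visible region now rows[0,4) x cols[0,8) = 4x8
Op 3 cut(1, 5): punch at orig (1,5); cuts so far [(1, 5)]; region rows[0,4) x cols[0,8) = 4x8
Op 4 cut(3, 7): punch at orig (3,7); cuts so far [(1, 5), (3, 7)]; region rows[0,4) x cols[0,8) = 4x8
Op 5 cut(0, 7): punch at orig (0,7); cuts so far [(0, 7), (1, 5), (3, 7)]; region rows[0,4) x cols[0,8) = 4x8
Op 6 cut(0, 3): punch at orig (0,3); cuts so far [(0, 3), (0, 7), (1, 5), (3, 7)]; region rows[0,4) x cols[0,8) = 4x8
Unfold 1 (reflect across h@4): 8 holes -> [(0, 3), (0, 7), (1, 5), (3, 7), (4, 7), (6, 5), (7, 3), (7, 7)]
Unfold 2 (reflect across h@8): 16 holes -> [(0, 3), (0, 7), (1, 5), (3, 7), (4, 7), (6, 5), (7, 3), (7, 7), (8, 3), (8, 7), (9, 5), (11, 7), (12, 7), (14, 5), (15, 3), (15, 7)]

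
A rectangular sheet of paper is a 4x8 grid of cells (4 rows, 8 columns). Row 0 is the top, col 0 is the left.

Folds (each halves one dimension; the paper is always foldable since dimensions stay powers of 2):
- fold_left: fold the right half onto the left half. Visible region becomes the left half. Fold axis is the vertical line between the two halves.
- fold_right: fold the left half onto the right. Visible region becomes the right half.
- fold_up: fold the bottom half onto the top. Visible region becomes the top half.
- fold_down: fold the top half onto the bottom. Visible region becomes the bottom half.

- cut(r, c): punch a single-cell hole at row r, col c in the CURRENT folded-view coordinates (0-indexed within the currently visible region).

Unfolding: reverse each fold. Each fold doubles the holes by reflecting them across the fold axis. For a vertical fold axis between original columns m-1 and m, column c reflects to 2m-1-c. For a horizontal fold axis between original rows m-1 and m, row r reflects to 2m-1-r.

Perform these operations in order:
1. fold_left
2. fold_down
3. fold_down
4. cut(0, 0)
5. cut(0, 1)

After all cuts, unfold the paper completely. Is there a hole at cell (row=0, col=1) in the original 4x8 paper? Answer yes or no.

Op 1 fold_left: fold axis v@4; visible region now rows[0,4) x cols[0,4) = 4x4
Op 2 fold_down: fold axis h@2; visible region now rows[2,4) x cols[0,4) = 2x4
Op 3 fold_down: fold axis h@3; visible region now rows[3,4) x cols[0,4) = 1x4
Op 4 cut(0, 0): punch at orig (3,0); cuts so far [(3, 0)]; region rows[3,4) x cols[0,4) = 1x4
Op 5 cut(0, 1): punch at orig (3,1); cuts so far [(3, 0), (3, 1)]; region rows[3,4) x cols[0,4) = 1x4
Unfold 1 (reflect across h@3): 4 holes -> [(2, 0), (2, 1), (3, 0), (3, 1)]
Unfold 2 (reflect across h@2): 8 holes -> [(0, 0), (0, 1), (1, 0), (1, 1), (2, 0), (2, 1), (3, 0), (3, 1)]
Unfold 3 (reflect across v@4): 16 holes -> [(0, 0), (0, 1), (0, 6), (0, 7), (1, 0), (1, 1), (1, 6), (1, 7), (2, 0), (2, 1), (2, 6), (2, 7), (3, 0), (3, 1), (3, 6), (3, 7)]
Holes: [(0, 0), (0, 1), (0, 6), (0, 7), (1, 0), (1, 1), (1, 6), (1, 7), (2, 0), (2, 1), (2, 6), (2, 7), (3, 0), (3, 1), (3, 6), (3, 7)]

Answer: yes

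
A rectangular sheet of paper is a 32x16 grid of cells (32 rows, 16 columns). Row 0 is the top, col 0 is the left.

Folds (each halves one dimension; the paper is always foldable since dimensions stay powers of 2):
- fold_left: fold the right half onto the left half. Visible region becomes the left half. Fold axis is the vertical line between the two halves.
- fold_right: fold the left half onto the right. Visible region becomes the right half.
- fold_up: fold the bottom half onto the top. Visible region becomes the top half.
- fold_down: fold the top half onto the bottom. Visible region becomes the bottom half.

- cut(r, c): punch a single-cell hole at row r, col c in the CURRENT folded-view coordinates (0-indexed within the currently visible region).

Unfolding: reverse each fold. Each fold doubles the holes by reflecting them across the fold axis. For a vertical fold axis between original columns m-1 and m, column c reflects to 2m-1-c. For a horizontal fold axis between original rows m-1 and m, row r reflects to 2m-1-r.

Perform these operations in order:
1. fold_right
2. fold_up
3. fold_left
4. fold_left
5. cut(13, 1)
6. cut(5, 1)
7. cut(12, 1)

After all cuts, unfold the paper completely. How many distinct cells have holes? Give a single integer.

Answer: 48

Derivation:
Op 1 fold_right: fold axis v@8; visible region now rows[0,32) x cols[8,16) = 32x8
Op 2 fold_up: fold axis h@16; visible region now rows[0,16) x cols[8,16) = 16x8
Op 3 fold_left: fold axis v@12; visible region now rows[0,16) x cols[8,12) = 16x4
Op 4 fold_left: fold axis v@10; visible region now rows[0,16) x cols[8,10) = 16x2
Op 5 cut(13, 1): punch at orig (13,9); cuts so far [(13, 9)]; region rows[0,16) x cols[8,10) = 16x2
Op 6 cut(5, 1): punch at orig (5,9); cuts so far [(5, 9), (13, 9)]; region rows[0,16) x cols[8,10) = 16x2
Op 7 cut(12, 1): punch at orig (12,9); cuts so far [(5, 9), (12, 9), (13, 9)]; region rows[0,16) x cols[8,10) = 16x2
Unfold 1 (reflect across v@10): 6 holes -> [(5, 9), (5, 10), (12, 9), (12, 10), (13, 9), (13, 10)]
Unfold 2 (reflect across v@12): 12 holes -> [(5, 9), (5, 10), (5, 13), (5, 14), (12, 9), (12, 10), (12, 13), (12, 14), (13, 9), (13, 10), (13, 13), (13, 14)]
Unfold 3 (reflect across h@16): 24 holes -> [(5, 9), (5, 10), (5, 13), (5, 14), (12, 9), (12, 10), (12, 13), (12, 14), (13, 9), (13, 10), (13, 13), (13, 14), (18, 9), (18, 10), (18, 13), (18, 14), (19, 9), (19, 10), (19, 13), (19, 14), (26, 9), (26, 10), (26, 13), (26, 14)]
Unfold 4 (reflect across v@8): 48 holes -> [(5, 1), (5, 2), (5, 5), (5, 6), (5, 9), (5, 10), (5, 13), (5, 14), (12, 1), (12, 2), (12, 5), (12, 6), (12, 9), (12, 10), (12, 13), (12, 14), (13, 1), (13, 2), (13, 5), (13, 6), (13, 9), (13, 10), (13, 13), (13, 14), (18, 1), (18, 2), (18, 5), (18, 6), (18, 9), (18, 10), (18, 13), (18, 14), (19, 1), (19, 2), (19, 5), (19, 6), (19, 9), (19, 10), (19, 13), (19, 14), (26, 1), (26, 2), (26, 5), (26, 6), (26, 9), (26, 10), (26, 13), (26, 14)]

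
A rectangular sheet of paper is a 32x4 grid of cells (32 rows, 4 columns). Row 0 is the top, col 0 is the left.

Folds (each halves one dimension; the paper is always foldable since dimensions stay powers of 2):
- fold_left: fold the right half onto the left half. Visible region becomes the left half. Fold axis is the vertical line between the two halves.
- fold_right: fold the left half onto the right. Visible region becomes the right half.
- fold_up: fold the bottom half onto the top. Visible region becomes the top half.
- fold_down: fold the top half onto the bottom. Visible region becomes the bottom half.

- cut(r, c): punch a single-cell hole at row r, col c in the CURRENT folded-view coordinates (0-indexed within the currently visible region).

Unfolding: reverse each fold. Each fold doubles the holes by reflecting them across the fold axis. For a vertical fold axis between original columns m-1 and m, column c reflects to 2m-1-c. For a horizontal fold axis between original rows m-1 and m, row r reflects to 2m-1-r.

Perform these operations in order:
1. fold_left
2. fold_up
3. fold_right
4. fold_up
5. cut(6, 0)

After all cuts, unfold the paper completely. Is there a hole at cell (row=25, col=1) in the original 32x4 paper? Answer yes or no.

Op 1 fold_left: fold axis v@2; visible region now rows[0,32) x cols[0,2) = 32x2
Op 2 fold_up: fold axis h@16; visible region now rows[0,16) x cols[0,2) = 16x2
Op 3 fold_right: fold axis v@1; visible region now rows[0,16) x cols[1,2) = 16x1
Op 4 fold_up: fold axis h@8; visible region now rows[0,8) x cols[1,2) = 8x1
Op 5 cut(6, 0): punch at orig (6,1); cuts so far [(6, 1)]; region rows[0,8) x cols[1,2) = 8x1
Unfold 1 (reflect across h@8): 2 holes -> [(6, 1), (9, 1)]
Unfold 2 (reflect across v@1): 4 holes -> [(6, 0), (6, 1), (9, 0), (9, 1)]
Unfold 3 (reflect across h@16): 8 holes -> [(6, 0), (6, 1), (9, 0), (9, 1), (22, 0), (22, 1), (25, 0), (25, 1)]
Unfold 4 (reflect across v@2): 16 holes -> [(6, 0), (6, 1), (6, 2), (6, 3), (9, 0), (9, 1), (9, 2), (9, 3), (22, 0), (22, 1), (22, 2), (22, 3), (25, 0), (25, 1), (25, 2), (25, 3)]
Holes: [(6, 0), (6, 1), (6, 2), (6, 3), (9, 0), (9, 1), (9, 2), (9, 3), (22, 0), (22, 1), (22, 2), (22, 3), (25, 0), (25, 1), (25, 2), (25, 3)]

Answer: yes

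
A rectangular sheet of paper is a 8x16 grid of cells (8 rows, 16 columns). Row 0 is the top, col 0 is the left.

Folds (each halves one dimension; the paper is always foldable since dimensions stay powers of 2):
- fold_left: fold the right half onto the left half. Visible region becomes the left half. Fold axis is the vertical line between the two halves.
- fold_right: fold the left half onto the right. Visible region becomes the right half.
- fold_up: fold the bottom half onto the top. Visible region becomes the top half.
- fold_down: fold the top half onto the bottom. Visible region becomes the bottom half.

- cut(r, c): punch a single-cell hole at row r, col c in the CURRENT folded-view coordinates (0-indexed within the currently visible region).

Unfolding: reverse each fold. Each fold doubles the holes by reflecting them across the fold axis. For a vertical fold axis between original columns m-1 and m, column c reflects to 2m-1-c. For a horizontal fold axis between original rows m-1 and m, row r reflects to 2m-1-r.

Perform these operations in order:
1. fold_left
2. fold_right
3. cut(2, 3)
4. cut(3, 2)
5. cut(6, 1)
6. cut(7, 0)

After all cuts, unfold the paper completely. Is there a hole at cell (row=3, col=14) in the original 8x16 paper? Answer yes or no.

Answer: yes

Derivation:
Op 1 fold_left: fold axis v@8; visible region now rows[0,8) x cols[0,8) = 8x8
Op 2 fold_right: fold axis v@4; visible region now rows[0,8) x cols[4,8) = 8x4
Op 3 cut(2, 3): punch at orig (2,7); cuts so far [(2, 7)]; region rows[0,8) x cols[4,8) = 8x4
Op 4 cut(3, 2): punch at orig (3,6); cuts so far [(2, 7), (3, 6)]; region rows[0,8) x cols[4,8) = 8x4
Op 5 cut(6, 1): punch at orig (6,5); cuts so far [(2, 7), (3, 6), (6, 5)]; region rows[0,8) x cols[4,8) = 8x4
Op 6 cut(7, 0): punch at orig (7,4); cuts so far [(2, 7), (3, 6), (6, 5), (7, 4)]; region rows[0,8) x cols[4,8) = 8x4
Unfold 1 (reflect across v@4): 8 holes -> [(2, 0), (2, 7), (3, 1), (3, 6), (6, 2), (6, 5), (7, 3), (7, 4)]
Unfold 2 (reflect across v@8): 16 holes -> [(2, 0), (2, 7), (2, 8), (2, 15), (3, 1), (3, 6), (3, 9), (3, 14), (6, 2), (6, 5), (6, 10), (6, 13), (7, 3), (7, 4), (7, 11), (7, 12)]
Holes: [(2, 0), (2, 7), (2, 8), (2, 15), (3, 1), (3, 6), (3, 9), (3, 14), (6, 2), (6, 5), (6, 10), (6, 13), (7, 3), (7, 4), (7, 11), (7, 12)]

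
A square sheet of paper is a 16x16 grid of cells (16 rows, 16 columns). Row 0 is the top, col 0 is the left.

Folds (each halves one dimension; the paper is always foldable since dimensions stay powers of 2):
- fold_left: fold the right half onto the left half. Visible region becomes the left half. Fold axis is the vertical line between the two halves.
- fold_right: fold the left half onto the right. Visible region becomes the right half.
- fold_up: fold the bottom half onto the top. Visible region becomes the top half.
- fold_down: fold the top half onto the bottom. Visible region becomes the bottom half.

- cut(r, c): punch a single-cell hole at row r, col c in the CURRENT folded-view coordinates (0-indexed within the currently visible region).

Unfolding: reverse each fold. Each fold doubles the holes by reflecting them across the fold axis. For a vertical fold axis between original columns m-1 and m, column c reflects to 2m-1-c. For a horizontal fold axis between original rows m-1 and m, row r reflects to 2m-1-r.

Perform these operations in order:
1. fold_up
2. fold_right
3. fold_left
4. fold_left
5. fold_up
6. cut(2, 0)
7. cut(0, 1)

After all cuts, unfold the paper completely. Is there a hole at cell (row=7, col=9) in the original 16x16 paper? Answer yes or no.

Op 1 fold_up: fold axis h@8; visible region now rows[0,8) x cols[0,16) = 8x16
Op 2 fold_right: fold axis v@8; visible region now rows[0,8) x cols[8,16) = 8x8
Op 3 fold_left: fold axis v@12; visible region now rows[0,8) x cols[8,12) = 8x4
Op 4 fold_left: fold axis v@10; visible region now rows[0,8) x cols[8,10) = 8x2
Op 5 fold_up: fold axis h@4; visible region now rows[0,4) x cols[8,10) = 4x2
Op 6 cut(2, 0): punch at orig (2,8); cuts so far [(2, 8)]; region rows[0,4) x cols[8,10) = 4x2
Op 7 cut(0, 1): punch at orig (0,9); cuts so far [(0, 9), (2, 8)]; region rows[0,4) x cols[8,10) = 4x2
Unfold 1 (reflect across h@4): 4 holes -> [(0, 9), (2, 8), (5, 8), (7, 9)]
Unfold 2 (reflect across v@10): 8 holes -> [(0, 9), (0, 10), (2, 8), (2, 11), (5, 8), (5, 11), (7, 9), (7, 10)]
Unfold 3 (reflect across v@12): 16 holes -> [(0, 9), (0, 10), (0, 13), (0, 14), (2, 8), (2, 11), (2, 12), (2, 15), (5, 8), (5, 11), (5, 12), (5, 15), (7, 9), (7, 10), (7, 13), (7, 14)]
Unfold 4 (reflect across v@8): 32 holes -> [(0, 1), (0, 2), (0, 5), (0, 6), (0, 9), (0, 10), (0, 13), (0, 14), (2, 0), (2, 3), (2, 4), (2, 7), (2, 8), (2, 11), (2, 12), (2, 15), (5, 0), (5, 3), (5, 4), (5, 7), (5, 8), (5, 11), (5, 12), (5, 15), (7, 1), (7, 2), (7, 5), (7, 6), (7, 9), (7, 10), (7, 13), (7, 14)]
Unfold 5 (reflect across h@8): 64 holes -> [(0, 1), (0, 2), (0, 5), (0, 6), (0, 9), (0, 10), (0, 13), (0, 14), (2, 0), (2, 3), (2, 4), (2, 7), (2, 8), (2, 11), (2, 12), (2, 15), (5, 0), (5, 3), (5, 4), (5, 7), (5, 8), (5, 11), (5, 12), (5, 15), (7, 1), (7, 2), (7, 5), (7, 6), (7, 9), (7, 10), (7, 13), (7, 14), (8, 1), (8, 2), (8, 5), (8, 6), (8, 9), (8, 10), (8, 13), (8, 14), (10, 0), (10, 3), (10, 4), (10, 7), (10, 8), (10, 11), (10, 12), (10, 15), (13, 0), (13, 3), (13, 4), (13, 7), (13, 8), (13, 11), (13, 12), (13, 15), (15, 1), (15, 2), (15, 5), (15, 6), (15, 9), (15, 10), (15, 13), (15, 14)]
Holes: [(0, 1), (0, 2), (0, 5), (0, 6), (0, 9), (0, 10), (0, 13), (0, 14), (2, 0), (2, 3), (2, 4), (2, 7), (2, 8), (2, 11), (2, 12), (2, 15), (5, 0), (5, 3), (5, 4), (5, 7), (5, 8), (5, 11), (5, 12), (5, 15), (7, 1), (7, 2), (7, 5), (7, 6), (7, 9), (7, 10), (7, 13), (7, 14), (8, 1), (8, 2), (8, 5), (8, 6), (8, 9), (8, 10), (8, 13), (8, 14), (10, 0), (10, 3), (10, 4), (10, 7), (10, 8), (10, 11), (10, 12), (10, 15), (13, 0), (13, 3), (13, 4), (13, 7), (13, 8), (13, 11), (13, 12), (13, 15), (15, 1), (15, 2), (15, 5), (15, 6), (15, 9), (15, 10), (15, 13), (15, 14)]

Answer: yes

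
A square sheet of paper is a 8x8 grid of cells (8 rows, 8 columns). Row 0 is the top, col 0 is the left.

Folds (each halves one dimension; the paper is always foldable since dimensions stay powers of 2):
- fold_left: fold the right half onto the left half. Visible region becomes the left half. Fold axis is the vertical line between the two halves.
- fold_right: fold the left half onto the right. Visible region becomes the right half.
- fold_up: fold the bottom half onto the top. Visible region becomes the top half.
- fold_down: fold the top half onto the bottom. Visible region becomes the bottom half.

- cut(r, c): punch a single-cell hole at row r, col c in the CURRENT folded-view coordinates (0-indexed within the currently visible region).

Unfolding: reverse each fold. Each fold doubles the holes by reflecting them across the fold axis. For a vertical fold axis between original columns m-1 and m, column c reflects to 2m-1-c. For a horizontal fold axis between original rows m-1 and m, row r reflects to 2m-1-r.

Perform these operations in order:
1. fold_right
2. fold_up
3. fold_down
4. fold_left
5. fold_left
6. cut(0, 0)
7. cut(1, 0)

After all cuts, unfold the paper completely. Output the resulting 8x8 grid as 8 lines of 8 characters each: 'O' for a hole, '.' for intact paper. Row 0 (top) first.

Answer: OOOOOOOO
OOOOOOOO
OOOOOOOO
OOOOOOOO
OOOOOOOO
OOOOOOOO
OOOOOOOO
OOOOOOOO

Derivation:
Op 1 fold_right: fold axis v@4; visible region now rows[0,8) x cols[4,8) = 8x4
Op 2 fold_up: fold axis h@4; visible region now rows[0,4) x cols[4,8) = 4x4
Op 3 fold_down: fold axis h@2; visible region now rows[2,4) x cols[4,8) = 2x4
Op 4 fold_left: fold axis v@6; visible region now rows[2,4) x cols[4,6) = 2x2
Op 5 fold_left: fold axis v@5; visible region now rows[2,4) x cols[4,5) = 2x1
Op 6 cut(0, 0): punch at orig (2,4); cuts so far [(2, 4)]; region rows[2,4) x cols[4,5) = 2x1
Op 7 cut(1, 0): punch at orig (3,4); cuts so far [(2, 4), (3, 4)]; region rows[2,4) x cols[4,5) = 2x1
Unfold 1 (reflect across v@5): 4 holes -> [(2, 4), (2, 5), (3, 4), (3, 5)]
Unfold 2 (reflect across v@6): 8 holes -> [(2, 4), (2, 5), (2, 6), (2, 7), (3, 4), (3, 5), (3, 6), (3, 7)]
Unfold 3 (reflect across h@2): 16 holes -> [(0, 4), (0, 5), (0, 6), (0, 7), (1, 4), (1, 5), (1, 6), (1, 7), (2, 4), (2, 5), (2, 6), (2, 7), (3, 4), (3, 5), (3, 6), (3, 7)]
Unfold 4 (reflect across h@4): 32 holes -> [(0, 4), (0, 5), (0, 6), (0, 7), (1, 4), (1, 5), (1, 6), (1, 7), (2, 4), (2, 5), (2, 6), (2, 7), (3, 4), (3, 5), (3, 6), (3, 7), (4, 4), (4, 5), (4, 6), (4, 7), (5, 4), (5, 5), (5, 6), (5, 7), (6, 4), (6, 5), (6, 6), (6, 7), (7, 4), (7, 5), (7, 6), (7, 7)]
Unfold 5 (reflect across v@4): 64 holes -> [(0, 0), (0, 1), (0, 2), (0, 3), (0, 4), (0, 5), (0, 6), (0, 7), (1, 0), (1, 1), (1, 2), (1, 3), (1, 4), (1, 5), (1, 6), (1, 7), (2, 0), (2, 1), (2, 2), (2, 3), (2, 4), (2, 5), (2, 6), (2, 7), (3, 0), (3, 1), (3, 2), (3, 3), (3, 4), (3, 5), (3, 6), (3, 7), (4, 0), (4, 1), (4, 2), (4, 3), (4, 4), (4, 5), (4, 6), (4, 7), (5, 0), (5, 1), (5, 2), (5, 3), (5, 4), (5, 5), (5, 6), (5, 7), (6, 0), (6, 1), (6, 2), (6, 3), (6, 4), (6, 5), (6, 6), (6, 7), (7, 0), (7, 1), (7, 2), (7, 3), (7, 4), (7, 5), (7, 6), (7, 7)]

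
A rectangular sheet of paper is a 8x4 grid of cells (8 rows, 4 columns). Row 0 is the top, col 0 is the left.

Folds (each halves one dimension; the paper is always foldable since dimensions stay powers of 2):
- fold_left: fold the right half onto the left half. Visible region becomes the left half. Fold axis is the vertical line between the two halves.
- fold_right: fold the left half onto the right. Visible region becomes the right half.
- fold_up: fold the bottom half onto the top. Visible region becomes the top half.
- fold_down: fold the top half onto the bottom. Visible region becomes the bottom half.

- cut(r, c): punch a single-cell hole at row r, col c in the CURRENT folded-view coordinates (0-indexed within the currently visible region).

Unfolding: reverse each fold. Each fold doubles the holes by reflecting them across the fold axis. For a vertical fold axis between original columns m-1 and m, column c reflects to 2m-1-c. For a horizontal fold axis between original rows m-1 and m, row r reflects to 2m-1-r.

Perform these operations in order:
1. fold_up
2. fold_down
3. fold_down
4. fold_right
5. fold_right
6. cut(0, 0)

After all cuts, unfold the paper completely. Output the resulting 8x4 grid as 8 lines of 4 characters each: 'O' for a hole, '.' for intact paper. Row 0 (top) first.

Answer: OOOO
OOOO
OOOO
OOOO
OOOO
OOOO
OOOO
OOOO

Derivation:
Op 1 fold_up: fold axis h@4; visible region now rows[0,4) x cols[0,4) = 4x4
Op 2 fold_down: fold axis h@2; visible region now rows[2,4) x cols[0,4) = 2x4
Op 3 fold_down: fold axis h@3; visible region now rows[3,4) x cols[0,4) = 1x4
Op 4 fold_right: fold axis v@2; visible region now rows[3,4) x cols[2,4) = 1x2
Op 5 fold_right: fold axis v@3; visible region now rows[3,4) x cols[3,4) = 1x1
Op 6 cut(0, 0): punch at orig (3,3); cuts so far [(3, 3)]; region rows[3,4) x cols[3,4) = 1x1
Unfold 1 (reflect across v@3): 2 holes -> [(3, 2), (3, 3)]
Unfold 2 (reflect across v@2): 4 holes -> [(3, 0), (3, 1), (3, 2), (3, 3)]
Unfold 3 (reflect across h@3): 8 holes -> [(2, 0), (2, 1), (2, 2), (2, 3), (3, 0), (3, 1), (3, 2), (3, 3)]
Unfold 4 (reflect across h@2): 16 holes -> [(0, 0), (0, 1), (0, 2), (0, 3), (1, 0), (1, 1), (1, 2), (1, 3), (2, 0), (2, 1), (2, 2), (2, 3), (3, 0), (3, 1), (3, 2), (3, 3)]
Unfold 5 (reflect across h@4): 32 holes -> [(0, 0), (0, 1), (0, 2), (0, 3), (1, 0), (1, 1), (1, 2), (1, 3), (2, 0), (2, 1), (2, 2), (2, 3), (3, 0), (3, 1), (3, 2), (3, 3), (4, 0), (4, 1), (4, 2), (4, 3), (5, 0), (5, 1), (5, 2), (5, 3), (6, 0), (6, 1), (6, 2), (6, 3), (7, 0), (7, 1), (7, 2), (7, 3)]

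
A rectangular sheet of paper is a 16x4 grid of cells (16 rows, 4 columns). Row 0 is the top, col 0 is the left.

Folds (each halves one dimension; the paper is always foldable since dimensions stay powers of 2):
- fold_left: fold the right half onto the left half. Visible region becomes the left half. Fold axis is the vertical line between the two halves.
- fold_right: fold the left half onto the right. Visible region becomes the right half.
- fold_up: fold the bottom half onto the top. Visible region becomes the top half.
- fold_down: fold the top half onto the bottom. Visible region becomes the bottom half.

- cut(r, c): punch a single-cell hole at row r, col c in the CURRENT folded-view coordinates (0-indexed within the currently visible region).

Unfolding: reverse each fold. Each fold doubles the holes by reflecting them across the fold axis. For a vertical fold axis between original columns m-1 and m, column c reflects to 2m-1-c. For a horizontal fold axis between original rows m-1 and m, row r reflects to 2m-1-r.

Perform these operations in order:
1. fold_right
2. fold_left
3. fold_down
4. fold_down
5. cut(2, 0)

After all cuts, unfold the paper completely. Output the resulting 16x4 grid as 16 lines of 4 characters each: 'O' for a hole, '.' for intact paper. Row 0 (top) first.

Op 1 fold_right: fold axis v@2; visible region now rows[0,16) x cols[2,4) = 16x2
Op 2 fold_left: fold axis v@3; visible region now rows[0,16) x cols[2,3) = 16x1
Op 3 fold_down: fold axis h@8; visible region now rows[8,16) x cols[2,3) = 8x1
Op 4 fold_down: fold axis h@12; visible region now rows[12,16) x cols[2,3) = 4x1
Op 5 cut(2, 0): punch at orig (14,2); cuts so far [(14, 2)]; region rows[12,16) x cols[2,3) = 4x1
Unfold 1 (reflect across h@12): 2 holes -> [(9, 2), (14, 2)]
Unfold 2 (reflect across h@8): 4 holes -> [(1, 2), (6, 2), (9, 2), (14, 2)]
Unfold 3 (reflect across v@3): 8 holes -> [(1, 2), (1, 3), (6, 2), (6, 3), (9, 2), (9, 3), (14, 2), (14, 3)]
Unfold 4 (reflect across v@2): 16 holes -> [(1, 0), (1, 1), (1, 2), (1, 3), (6, 0), (6, 1), (6, 2), (6, 3), (9, 0), (9, 1), (9, 2), (9, 3), (14, 0), (14, 1), (14, 2), (14, 3)]

Answer: ....
OOOO
....
....
....
....
OOOO
....
....
OOOO
....
....
....
....
OOOO
....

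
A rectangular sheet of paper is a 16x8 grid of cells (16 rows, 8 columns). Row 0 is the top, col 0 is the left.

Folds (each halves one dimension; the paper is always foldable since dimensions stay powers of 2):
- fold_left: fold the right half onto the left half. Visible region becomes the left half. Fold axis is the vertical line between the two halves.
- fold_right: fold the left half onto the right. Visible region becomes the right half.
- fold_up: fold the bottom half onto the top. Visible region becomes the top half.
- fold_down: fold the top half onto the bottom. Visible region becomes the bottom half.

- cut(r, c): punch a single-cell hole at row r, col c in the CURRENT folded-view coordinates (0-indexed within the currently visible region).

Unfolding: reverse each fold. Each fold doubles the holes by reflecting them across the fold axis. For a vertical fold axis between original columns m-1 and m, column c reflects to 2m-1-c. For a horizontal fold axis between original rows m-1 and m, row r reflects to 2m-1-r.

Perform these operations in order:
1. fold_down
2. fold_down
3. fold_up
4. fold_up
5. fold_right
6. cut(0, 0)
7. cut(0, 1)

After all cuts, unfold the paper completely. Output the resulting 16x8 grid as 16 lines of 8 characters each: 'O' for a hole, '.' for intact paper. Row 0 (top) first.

Answer: ..OOOO..
..OOOO..
..OOOO..
..OOOO..
..OOOO..
..OOOO..
..OOOO..
..OOOO..
..OOOO..
..OOOO..
..OOOO..
..OOOO..
..OOOO..
..OOOO..
..OOOO..
..OOOO..

Derivation:
Op 1 fold_down: fold axis h@8; visible region now rows[8,16) x cols[0,8) = 8x8
Op 2 fold_down: fold axis h@12; visible region now rows[12,16) x cols[0,8) = 4x8
Op 3 fold_up: fold axis h@14; visible region now rows[12,14) x cols[0,8) = 2x8
Op 4 fold_up: fold axis h@13; visible region now rows[12,13) x cols[0,8) = 1x8
Op 5 fold_right: fold axis v@4; visible region now rows[12,13) x cols[4,8) = 1x4
Op 6 cut(0, 0): punch at orig (12,4); cuts so far [(12, 4)]; region rows[12,13) x cols[4,8) = 1x4
Op 7 cut(0, 1): punch at orig (12,5); cuts so far [(12, 4), (12, 5)]; region rows[12,13) x cols[4,8) = 1x4
Unfold 1 (reflect across v@4): 4 holes -> [(12, 2), (12, 3), (12, 4), (12, 5)]
Unfold 2 (reflect across h@13): 8 holes -> [(12, 2), (12, 3), (12, 4), (12, 5), (13, 2), (13, 3), (13, 4), (13, 5)]
Unfold 3 (reflect across h@14): 16 holes -> [(12, 2), (12, 3), (12, 4), (12, 5), (13, 2), (13, 3), (13, 4), (13, 5), (14, 2), (14, 3), (14, 4), (14, 5), (15, 2), (15, 3), (15, 4), (15, 5)]
Unfold 4 (reflect across h@12): 32 holes -> [(8, 2), (8, 3), (8, 4), (8, 5), (9, 2), (9, 3), (9, 4), (9, 5), (10, 2), (10, 3), (10, 4), (10, 5), (11, 2), (11, 3), (11, 4), (11, 5), (12, 2), (12, 3), (12, 4), (12, 5), (13, 2), (13, 3), (13, 4), (13, 5), (14, 2), (14, 3), (14, 4), (14, 5), (15, 2), (15, 3), (15, 4), (15, 5)]
Unfold 5 (reflect across h@8): 64 holes -> [(0, 2), (0, 3), (0, 4), (0, 5), (1, 2), (1, 3), (1, 4), (1, 5), (2, 2), (2, 3), (2, 4), (2, 5), (3, 2), (3, 3), (3, 4), (3, 5), (4, 2), (4, 3), (4, 4), (4, 5), (5, 2), (5, 3), (5, 4), (5, 5), (6, 2), (6, 3), (6, 4), (6, 5), (7, 2), (7, 3), (7, 4), (7, 5), (8, 2), (8, 3), (8, 4), (8, 5), (9, 2), (9, 3), (9, 4), (9, 5), (10, 2), (10, 3), (10, 4), (10, 5), (11, 2), (11, 3), (11, 4), (11, 5), (12, 2), (12, 3), (12, 4), (12, 5), (13, 2), (13, 3), (13, 4), (13, 5), (14, 2), (14, 3), (14, 4), (14, 5), (15, 2), (15, 3), (15, 4), (15, 5)]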